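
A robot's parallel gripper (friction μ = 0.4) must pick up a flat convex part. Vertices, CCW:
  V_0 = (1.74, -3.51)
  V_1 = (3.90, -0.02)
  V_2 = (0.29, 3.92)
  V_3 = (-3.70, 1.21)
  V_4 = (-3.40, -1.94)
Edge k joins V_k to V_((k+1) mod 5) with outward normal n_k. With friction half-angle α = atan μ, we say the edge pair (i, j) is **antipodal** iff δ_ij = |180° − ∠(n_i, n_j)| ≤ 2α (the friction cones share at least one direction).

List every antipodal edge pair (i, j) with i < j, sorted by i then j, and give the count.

α = atan 0.4 = 21.80°;  2α = 43.60°
n_0 = (+0.8503, -0.5263)
n_1 = (+0.7373, +0.6756)
n_2 = (-0.5619, +0.8272)
n_3 = (-0.9955, -0.0948)
n_4 = (-0.2921, -0.9564)
  (0,1): δ = 105.75°  ·
  (0,2): δ = 24.06°  ✓
  (0,3): δ = 37.19°  ✓
  (0,4): δ = 104.77°  ·
  (1,2): δ = 98.31°  ·
  (1,3): δ = 37.06°  ✓
  (1,4): δ = 30.52°  ✓
  (2,3): δ = 118.74°  ·
  (2,4): δ = 51.17°  ·
  (3,4): δ = 112.43°  ·
antipodal pairs: 4

count = 4; pairs: (0,2), (0,3), (1,3), (1,4)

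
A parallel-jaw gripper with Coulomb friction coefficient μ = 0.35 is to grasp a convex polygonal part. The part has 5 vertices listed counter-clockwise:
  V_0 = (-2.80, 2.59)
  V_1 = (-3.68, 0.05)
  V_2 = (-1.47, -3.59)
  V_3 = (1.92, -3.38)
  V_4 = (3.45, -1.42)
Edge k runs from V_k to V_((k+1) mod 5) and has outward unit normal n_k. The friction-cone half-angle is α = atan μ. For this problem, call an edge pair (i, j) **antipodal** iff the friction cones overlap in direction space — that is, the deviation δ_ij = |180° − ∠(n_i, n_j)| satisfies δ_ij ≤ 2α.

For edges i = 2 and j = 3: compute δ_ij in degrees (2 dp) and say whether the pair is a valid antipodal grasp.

α = atan 0.35 = 19.29°;  2α = 38.58°
edge 2: e_2 = (+3.39, +0.21);  n_2 = (+0.0618, -0.9981)
edge 3: e_3 = (+1.53, +1.96);  n_3 = (+0.7883, -0.6153)
∠(n_2, n_3) = 48.48°
δ = |180° − 48.48°| = 131.52°
131.52° > 2α = 38.58°  →  invalid

δ = 131.52°, invalid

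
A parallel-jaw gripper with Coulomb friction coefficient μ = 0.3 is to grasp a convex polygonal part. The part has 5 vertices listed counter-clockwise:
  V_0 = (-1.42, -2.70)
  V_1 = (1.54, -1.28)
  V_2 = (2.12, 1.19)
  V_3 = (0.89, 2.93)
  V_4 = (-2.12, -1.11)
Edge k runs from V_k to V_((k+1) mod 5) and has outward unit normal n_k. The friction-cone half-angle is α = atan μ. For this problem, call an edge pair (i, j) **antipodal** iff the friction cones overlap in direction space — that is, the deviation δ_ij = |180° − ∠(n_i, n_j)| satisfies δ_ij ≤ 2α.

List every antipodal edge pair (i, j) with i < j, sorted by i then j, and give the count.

count = 3; pairs: (0,3), (1,3), (2,4)

α = atan 0.3 = 16.70°;  2α = 33.40°
n_0 = (+0.4325, -0.9016)
n_1 = (+0.9735, -0.2286)
n_2 = (+0.8166, +0.5772)
n_3 = (-0.8019, +0.5975)
n_4 = (-0.9152, -0.4029)
  (0,1): δ = 128.84°  ·
  (0,2): δ = 80.37°  ·
  (0,3): δ = 27.68°  ✓
  (0,4): δ = 88.13°  ·
  (1,2): δ = 131.53°  ·
  (1,3): δ = 23.47°  ✓
  (1,4): δ = 36.98°  ·
  (2,3): δ = 71.94°  ·
  (2,4): δ = 11.49°  ✓
  (3,4): δ = 119.55°  ·
antipodal pairs: 3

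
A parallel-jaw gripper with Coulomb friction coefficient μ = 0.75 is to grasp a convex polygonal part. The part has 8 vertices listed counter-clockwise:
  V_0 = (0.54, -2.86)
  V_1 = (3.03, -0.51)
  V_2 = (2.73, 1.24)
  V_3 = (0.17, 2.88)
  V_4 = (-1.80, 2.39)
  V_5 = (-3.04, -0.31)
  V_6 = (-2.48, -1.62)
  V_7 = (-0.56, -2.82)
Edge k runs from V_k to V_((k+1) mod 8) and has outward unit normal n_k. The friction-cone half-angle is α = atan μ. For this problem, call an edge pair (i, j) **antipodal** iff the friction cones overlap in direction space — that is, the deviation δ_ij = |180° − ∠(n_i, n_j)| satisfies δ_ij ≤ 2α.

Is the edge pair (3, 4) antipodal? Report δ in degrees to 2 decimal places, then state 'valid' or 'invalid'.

α = atan 0.75 = 36.87°;  2α = 73.74°
edge 3: e_3 = (-1.97, -0.49);  n_3 = (-0.2414, +0.9704)
edge 4: e_4 = (-1.24, -2.70);  n_4 = (-0.9087, +0.4173)
∠(n_3, n_4) = 51.36°
δ = |180° − 51.36°| = 128.64°
128.64° > 2α = 73.74°  →  invalid

δ = 128.64°, invalid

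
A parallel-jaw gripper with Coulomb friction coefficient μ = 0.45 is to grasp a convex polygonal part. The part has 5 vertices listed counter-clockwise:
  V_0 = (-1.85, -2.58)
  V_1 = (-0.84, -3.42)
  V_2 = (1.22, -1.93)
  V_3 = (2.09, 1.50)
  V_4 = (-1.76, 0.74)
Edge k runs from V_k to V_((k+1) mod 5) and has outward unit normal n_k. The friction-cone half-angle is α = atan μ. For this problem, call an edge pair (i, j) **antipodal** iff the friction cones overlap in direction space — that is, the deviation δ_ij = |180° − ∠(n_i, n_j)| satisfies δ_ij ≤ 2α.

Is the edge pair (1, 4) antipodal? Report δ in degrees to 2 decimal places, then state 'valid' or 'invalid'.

α = atan 0.45 = 24.23°;  2α = 48.46°
edge 1: e_1 = (+2.06, +1.49);  n_1 = (+0.5861, -0.8103)
edge 4: e_4 = (-0.09, -3.32);  n_4 = (-0.9996, +0.0271)
∠(n_1, n_4) = 127.43°
δ = |180° − 127.43°| = 52.57°
52.57° > 2α = 48.46°  →  invalid

δ = 52.57°, invalid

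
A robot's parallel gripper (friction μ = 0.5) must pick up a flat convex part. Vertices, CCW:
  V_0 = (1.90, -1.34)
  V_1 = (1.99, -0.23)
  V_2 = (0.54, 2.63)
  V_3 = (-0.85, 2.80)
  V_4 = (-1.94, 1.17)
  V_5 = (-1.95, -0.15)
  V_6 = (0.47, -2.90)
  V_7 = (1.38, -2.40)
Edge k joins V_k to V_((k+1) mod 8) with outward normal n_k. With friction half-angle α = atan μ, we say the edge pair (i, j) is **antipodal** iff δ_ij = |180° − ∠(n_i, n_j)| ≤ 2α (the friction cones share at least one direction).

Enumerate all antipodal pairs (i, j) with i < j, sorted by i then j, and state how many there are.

α = atan 0.5 = 26.57°;  2α = 53.13°
n_0 = (+0.9967, -0.0808)
n_1 = (+0.8919, +0.4522)
n_2 = (+0.1214, +0.9926)
n_3 = (-0.8313, +0.5559)
n_4 = (-1.0000, +0.0076)
n_5 = (-0.7507, -0.6606)
n_6 = (+0.4815, -0.8764)
n_7 = (+0.8978, -0.4404)
  (0,1): δ = 148.48°  ·
  (0,2): δ = 92.34°  ·
  (0,3): δ = 29.14°  ✓
  (0,4): δ = 4.20°  ✓
  (0,5): δ = 45.98°  ✓
  (0,6): δ = 123.42°  ·
  (0,7): δ = 158.50°  ·
  (1,2): δ = 123.86°  ·
  (1,3): δ = 60.66°  ·
  (1,4): δ = 27.32°  ✓
  (1,5): δ = 14.46°  ✓
  (1,6): δ = 91.90°  ·
  (1,7): δ = 126.98°  ·
  (2,3): δ = 116.80°  ·
  (2,4): δ = 83.46°  ·
  (2,5): δ = 41.68°  ✓
  (2,6): δ = 35.76°  ✓
  (2,7): δ = 70.84°  ·
  (3,4): δ = 146.66°  ·
  (3,5): δ = 104.88°  ·
  (3,6): δ = 27.44°  ✓
  (3,7): δ = 7.64°  ✓
  (4,5): δ = 138.22°  ·
  (4,6): δ = 60.78°  ·
  (4,7): δ = 25.70°  ✓
  (5,6): δ = 102.56°  ·
  (5,7): δ = 67.48°  ·
  (6,7): δ = 144.92°  ·
antipodal pairs: 10

count = 10; pairs: (0,3), (0,4), (0,5), (1,4), (1,5), (2,5), (2,6), (3,6), (3,7), (4,7)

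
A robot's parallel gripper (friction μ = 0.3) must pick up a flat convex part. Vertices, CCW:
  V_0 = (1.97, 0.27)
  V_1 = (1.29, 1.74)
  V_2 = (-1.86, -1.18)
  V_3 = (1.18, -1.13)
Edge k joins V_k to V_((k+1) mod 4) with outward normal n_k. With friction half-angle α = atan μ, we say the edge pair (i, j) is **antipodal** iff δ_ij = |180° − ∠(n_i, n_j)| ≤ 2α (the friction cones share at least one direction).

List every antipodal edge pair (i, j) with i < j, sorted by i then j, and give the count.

count = 1; pairs: (1,3)

α = atan 0.3 = 16.70°;  2α = 33.40°
n_0 = (+0.9076, +0.4198)
n_1 = (-0.6798, +0.7334)
n_2 = (+0.0164, -0.9999)
n_3 = (+0.8709, -0.4914)
  (0,1): δ = 71.99°  ·
  (0,2): δ = 66.12°  ·
  (0,3): δ = 125.74°  ·
  (1,2): δ = 41.89°  ·
  (1,3): δ = 17.73°  ✓
  (2,3): δ = 120.38°  ·
antipodal pairs: 1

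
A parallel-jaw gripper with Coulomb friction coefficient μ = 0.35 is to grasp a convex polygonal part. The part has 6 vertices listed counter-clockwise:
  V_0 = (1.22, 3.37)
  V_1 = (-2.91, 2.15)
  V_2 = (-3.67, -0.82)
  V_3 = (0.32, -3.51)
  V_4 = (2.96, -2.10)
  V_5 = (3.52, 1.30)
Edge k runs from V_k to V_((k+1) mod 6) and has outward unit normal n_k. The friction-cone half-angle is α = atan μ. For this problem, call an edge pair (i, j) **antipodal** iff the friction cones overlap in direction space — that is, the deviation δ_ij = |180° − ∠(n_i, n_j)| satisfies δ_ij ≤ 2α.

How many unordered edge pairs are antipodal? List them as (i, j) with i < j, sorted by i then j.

count = 3; pairs: (0,3), (1,4), (2,5)

α = atan 0.35 = 19.29°;  2α = 38.58°
n_0 = (-0.2833, +0.9590)
n_1 = (-0.9688, +0.2479)
n_2 = (-0.5590, -0.8292)
n_3 = (+0.4711, -0.8821)
n_4 = (+0.9867, -0.1625)
n_5 = (+0.6690, +0.7433)
  (0,1): δ = 120.81°  ·
  (0,2): δ = 50.44°  ·
  (0,3): δ = 11.65°  ✓
  (0,4): δ = 64.19°  ·
  (0,5): δ = 121.56°  ·
  (1,2): δ = 109.63°  ·
  (1,3): δ = 47.54°  ·
  (1,4): δ = 5.00°  ✓
  (1,5): δ = 62.37°  ·
  (2,3): δ = 117.91°  ·
  (2,4): δ = 65.37°  ·
  (2,5): δ = 8.00°  ✓
  (3,4): δ = 127.46°  ·
  (3,5): δ = 70.09°  ·
  (4,5): δ = 122.63°  ·
antipodal pairs: 3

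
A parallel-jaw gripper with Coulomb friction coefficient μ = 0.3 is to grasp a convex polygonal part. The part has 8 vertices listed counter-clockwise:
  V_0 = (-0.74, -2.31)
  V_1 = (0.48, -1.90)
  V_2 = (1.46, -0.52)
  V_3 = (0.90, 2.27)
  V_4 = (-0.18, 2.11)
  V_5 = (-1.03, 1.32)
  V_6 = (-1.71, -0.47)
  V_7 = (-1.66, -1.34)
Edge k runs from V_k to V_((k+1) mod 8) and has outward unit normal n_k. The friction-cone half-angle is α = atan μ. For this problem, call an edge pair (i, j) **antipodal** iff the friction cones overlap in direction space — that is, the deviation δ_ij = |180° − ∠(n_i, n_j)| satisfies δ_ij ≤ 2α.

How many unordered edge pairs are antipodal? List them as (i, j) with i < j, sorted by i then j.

count = 7; pairs: (0,3), (0,4), (1,4), (1,5), (2,5), (2,6), (2,7)

α = atan 0.3 = 16.70°;  2α = 33.40°
n_0 = (+0.3186, -0.9479)
n_1 = (+0.8153, -0.5790)
n_2 = (+0.9804, +0.1968)
n_3 = (-0.1465, +0.9892)
n_4 = (-0.6808, +0.7325)
n_5 = (-0.9348, +0.3551)
n_6 = (-0.9984, -0.0574)
n_7 = (-0.7256, -0.6882)
  (0,1): δ = 143.96°  ·
  (0,2): δ = 97.23°  ·
  (0,3): δ = 10.15°  ✓
  (0,4): δ = 24.33°  ✓
  (0,5): δ = 50.62°  ·
  (0,6): δ = 74.71°  ·
  (0,7): δ = 114.91°  ·
  (1,2): δ = 133.27°  ·
  (1,3): δ = 46.19°  ·
  (1,4): δ = 11.71°  ✓
  (1,5): δ = 14.58°  ✓
  (1,6): δ = 38.67°  ·
  (1,7): δ = 78.86°  ·
  (2,3): δ = 92.92°  ·
  (2,4): δ = 58.44°  ·
  (2,5): δ = 32.15°  ✓
  (2,6): δ = 8.06°  ✓
  (2,7): δ = 32.14°  ✓
  (3,4): δ = 145.52°  ·
  (3,5): δ = 119.23°  ·
  (3,6): δ = 95.14°  ·
  (3,7): δ = 54.94°  ·
  (4,5): δ = 153.71°  ·
  (4,6): δ = 129.62°  ·
  (4,7): δ = 89.42°  ·
  (5,6): δ = 155.91°  ·
  (5,7): δ = 115.71°  ·
  (6,7): δ = 139.80°  ·
antipodal pairs: 7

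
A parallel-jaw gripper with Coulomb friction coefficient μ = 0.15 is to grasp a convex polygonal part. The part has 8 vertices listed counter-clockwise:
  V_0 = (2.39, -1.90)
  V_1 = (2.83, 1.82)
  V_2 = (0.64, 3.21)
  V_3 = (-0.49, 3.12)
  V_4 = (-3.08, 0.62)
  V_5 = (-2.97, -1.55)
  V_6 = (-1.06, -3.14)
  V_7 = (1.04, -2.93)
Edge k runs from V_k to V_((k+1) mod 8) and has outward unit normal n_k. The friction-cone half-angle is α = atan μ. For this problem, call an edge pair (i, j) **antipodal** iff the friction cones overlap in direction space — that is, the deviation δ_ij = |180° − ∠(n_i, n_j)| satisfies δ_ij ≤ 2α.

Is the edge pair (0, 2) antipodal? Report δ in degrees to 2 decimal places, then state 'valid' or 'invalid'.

α = atan 0.15 = 8.53°;  2α = 17.06°
edge 0: e_0 = (+0.44, +3.72);  n_0 = (+0.9931, -0.1175)
edge 2: e_2 = (-1.13, -0.09);  n_2 = (-0.0794, +0.9968)
∠(n_0, n_2) = 101.30°
δ = |180° − 101.30°| = 78.70°
78.70° > 2α = 17.06°  →  invalid

δ = 78.70°, invalid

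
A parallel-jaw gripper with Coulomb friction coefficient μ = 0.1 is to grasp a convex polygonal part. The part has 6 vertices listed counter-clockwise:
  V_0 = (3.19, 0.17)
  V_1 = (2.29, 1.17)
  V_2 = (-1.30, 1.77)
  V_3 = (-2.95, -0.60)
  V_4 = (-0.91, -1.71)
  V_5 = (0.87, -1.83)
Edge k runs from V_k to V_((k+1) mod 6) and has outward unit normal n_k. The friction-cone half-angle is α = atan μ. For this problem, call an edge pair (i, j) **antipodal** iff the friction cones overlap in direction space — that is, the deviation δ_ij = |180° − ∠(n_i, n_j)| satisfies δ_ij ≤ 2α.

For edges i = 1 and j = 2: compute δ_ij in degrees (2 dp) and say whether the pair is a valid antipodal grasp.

δ = 115.36°, invalid

α = atan 0.1 = 5.71°;  2α = 11.42°
edge 1: e_1 = (-3.59, +0.60);  n_1 = (+0.1648, +0.9863)
edge 2: e_2 = (-1.65, -2.37);  n_2 = (-0.8207, +0.5714)
∠(n_1, n_2) = 64.64°
δ = |180° − 64.64°| = 115.36°
115.36° > 2α = 11.42°  →  invalid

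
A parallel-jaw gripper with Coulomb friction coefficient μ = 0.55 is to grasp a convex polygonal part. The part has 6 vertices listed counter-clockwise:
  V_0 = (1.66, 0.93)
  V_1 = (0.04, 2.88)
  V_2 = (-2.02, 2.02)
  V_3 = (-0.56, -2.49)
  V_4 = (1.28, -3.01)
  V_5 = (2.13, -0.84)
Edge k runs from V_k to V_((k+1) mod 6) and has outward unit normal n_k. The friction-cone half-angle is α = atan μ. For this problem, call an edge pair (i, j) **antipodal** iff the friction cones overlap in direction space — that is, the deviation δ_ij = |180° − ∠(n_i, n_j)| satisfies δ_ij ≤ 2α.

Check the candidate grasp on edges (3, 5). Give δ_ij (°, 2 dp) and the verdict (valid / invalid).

α = atan 0.55 = 28.81°;  2α = 57.62°
edge 3: e_3 = (+1.84, -0.52);  n_3 = (-0.2720, -0.9623)
edge 5: e_5 = (-0.47, +1.77);  n_5 = (+0.9665, +0.2566)
∠(n_3, n_5) = 120.65°
δ = |180° − 120.65°| = 59.35°
59.35° > 2α = 57.62°  →  invalid

δ = 59.35°, invalid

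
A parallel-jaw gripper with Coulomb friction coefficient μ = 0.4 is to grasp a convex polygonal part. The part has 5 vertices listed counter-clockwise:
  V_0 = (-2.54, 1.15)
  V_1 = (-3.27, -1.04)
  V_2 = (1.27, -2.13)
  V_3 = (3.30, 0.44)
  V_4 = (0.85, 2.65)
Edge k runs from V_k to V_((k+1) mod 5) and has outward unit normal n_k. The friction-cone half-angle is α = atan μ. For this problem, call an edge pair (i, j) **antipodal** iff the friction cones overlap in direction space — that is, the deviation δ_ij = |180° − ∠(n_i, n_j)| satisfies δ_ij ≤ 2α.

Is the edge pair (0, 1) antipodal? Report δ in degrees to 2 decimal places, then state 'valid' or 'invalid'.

δ = 85.07°, invalid

α = atan 0.4 = 21.80°;  2α = 43.60°
edge 0: e_0 = (-0.73, -2.19);  n_0 = (-0.9487, +0.3162)
edge 1: e_1 = (+4.54, -1.09);  n_1 = (-0.2335, -0.9724)
∠(n_0, n_1) = 94.93°
δ = |180° − 94.93°| = 85.07°
85.07° > 2α = 43.60°  →  invalid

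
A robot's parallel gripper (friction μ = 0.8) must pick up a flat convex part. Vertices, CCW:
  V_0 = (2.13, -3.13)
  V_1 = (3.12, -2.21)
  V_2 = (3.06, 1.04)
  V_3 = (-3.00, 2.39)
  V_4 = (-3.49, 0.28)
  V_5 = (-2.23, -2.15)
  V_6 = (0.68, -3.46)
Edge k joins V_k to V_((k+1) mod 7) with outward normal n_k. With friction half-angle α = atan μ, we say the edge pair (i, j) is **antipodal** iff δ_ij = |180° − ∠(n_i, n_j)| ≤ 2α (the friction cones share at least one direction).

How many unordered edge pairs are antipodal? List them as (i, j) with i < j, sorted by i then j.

α = atan 0.8 = 38.66°;  2α = 77.32°
n_0 = (+0.6807, -0.7325)
n_1 = (+0.9998, +0.0185)
n_2 = (+0.2174, +0.9761)
n_3 = (-0.9741, +0.2262)
n_4 = (-0.8878, -0.4603)
n_5 = (-0.4105, -0.9119)
n_6 = (+0.2219, -0.9751)
  (0,1): δ = 131.84°  ·
  (0,2): δ = 55.46°  ✓
  (0,3): δ = 34.02°  ✓
  (0,4): δ = 74.51°  ✓
  (0,5): δ = 112.86°  ·
  (0,6): δ = 149.92°  ·
  (1,2): δ = 103.62°  ·
  (1,3): δ = 14.13°  ✓
  (1,4): δ = 26.35°  ✓
  (1,5): δ = 64.71°  ✓
  (1,6): δ = 101.76°  ·
  (2,3): δ = 90.52°  ·
  (2,4): δ = 50.03°  ✓
  (2,5): δ = 11.68°  ✓
  (2,6): δ = 25.38°  ✓
  (3,4): δ = 139.52°  ·
  (3,5): δ = 101.16°  ·
  (3,6): δ = 64.10°  ✓
  (4,5): δ = 141.64°  ·
  (4,6): δ = 104.59°  ·
  (5,6): δ = 142.94°  ·
antipodal pairs: 10

count = 10; pairs: (0,2), (0,3), (0,4), (1,3), (1,4), (1,5), (2,4), (2,5), (2,6), (3,6)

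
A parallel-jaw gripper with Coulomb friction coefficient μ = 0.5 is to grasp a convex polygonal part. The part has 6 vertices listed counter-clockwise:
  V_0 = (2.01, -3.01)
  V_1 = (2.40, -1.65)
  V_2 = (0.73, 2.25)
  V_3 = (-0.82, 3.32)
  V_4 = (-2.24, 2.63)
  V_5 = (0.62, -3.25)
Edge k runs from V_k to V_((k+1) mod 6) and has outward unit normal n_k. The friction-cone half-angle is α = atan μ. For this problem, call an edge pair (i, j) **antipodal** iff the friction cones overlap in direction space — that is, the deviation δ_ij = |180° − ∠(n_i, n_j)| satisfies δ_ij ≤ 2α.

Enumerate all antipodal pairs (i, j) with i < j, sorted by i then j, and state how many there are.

α = atan 0.5 = 26.57°;  2α = 53.13°
n_0 = (+0.9613, -0.2757)
n_1 = (+0.9193, +0.3936)
n_2 = (+0.5681, +0.8230)
n_3 = (-0.4371, +0.8994)
n_4 = (-0.8993, -0.4374)
n_5 = (+0.1701, -0.9854)
  (0,1): δ = 140.82°  ·
  (0,2): δ = 108.62°  ·
  (0,3): δ = 48.08°  ✓
  (0,4): δ = 41.94°  ✓
  (0,5): δ = 115.80°  ·
  (1,2): δ = 147.80°  ·
  (1,3): δ = 87.27°  ·
  (1,4): δ = 2.76°  ✓
  (1,5): δ = 76.62°  ·
  (2,3): δ = 119.47°  ·
  (2,4): δ = 29.44°  ✓
  (2,5): δ = 44.41°  ✓
  (3,4): δ = 89.98°  ·
  (3,5): δ = 16.12°  ✓
  (4,5): δ = 106.14°  ·
antipodal pairs: 6

count = 6; pairs: (0,3), (0,4), (1,4), (2,4), (2,5), (3,5)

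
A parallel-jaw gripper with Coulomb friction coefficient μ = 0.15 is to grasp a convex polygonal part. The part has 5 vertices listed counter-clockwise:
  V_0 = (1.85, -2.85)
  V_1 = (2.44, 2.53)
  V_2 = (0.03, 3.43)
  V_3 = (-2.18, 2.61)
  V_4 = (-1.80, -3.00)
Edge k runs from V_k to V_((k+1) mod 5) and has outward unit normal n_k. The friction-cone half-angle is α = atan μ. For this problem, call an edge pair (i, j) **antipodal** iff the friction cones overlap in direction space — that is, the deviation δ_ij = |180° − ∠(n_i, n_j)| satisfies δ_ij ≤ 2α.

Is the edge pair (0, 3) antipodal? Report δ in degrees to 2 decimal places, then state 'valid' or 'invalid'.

δ = 10.13°, valid

α = atan 0.15 = 8.53°;  2α = 17.06°
edge 0: e_0 = (+0.59, +5.38);  n_0 = (+0.9940, -0.1090)
edge 3: e_3 = (+0.38, -5.61);  n_3 = (-0.9977, -0.0676)
∠(n_0, n_3) = 169.87°
δ = |180° − 169.87°| = 10.13°
10.13° ≤ 2α = 17.06°  →  valid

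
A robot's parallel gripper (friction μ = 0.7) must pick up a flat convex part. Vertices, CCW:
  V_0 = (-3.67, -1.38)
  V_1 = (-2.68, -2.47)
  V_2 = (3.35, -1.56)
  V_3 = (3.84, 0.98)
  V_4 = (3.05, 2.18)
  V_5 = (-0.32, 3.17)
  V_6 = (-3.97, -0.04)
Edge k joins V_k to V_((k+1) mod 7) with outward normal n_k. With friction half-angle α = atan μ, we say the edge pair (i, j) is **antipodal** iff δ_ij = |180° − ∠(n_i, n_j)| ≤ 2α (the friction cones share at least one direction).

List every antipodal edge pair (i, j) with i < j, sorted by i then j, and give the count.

count = 10; pairs: (0,2), (0,3), (0,4), (1,3), (1,4), (1,5), (2,5), (2,6), (3,6), (4,6)

α = atan 0.7 = 34.99°;  2α = 69.98°
n_0 = (-0.7402, -0.6723)
n_1 = (+0.1492, -0.9888)
n_2 = (+0.9819, -0.1894)
n_3 = (+0.8352, +0.5499)
n_4 = (+0.2819, +0.9595)
n_5 = (-0.6604, +0.7509)
n_6 = (-0.9758, -0.2185)
  (0,1): δ = 123.67°  ·
  (0,2): δ = 53.17°  ✓
  (0,3): δ = 8.89°  ✓
  (0,4): δ = 31.38°  ✓
  (0,5): δ = 89.08°  ·
  (0,6): δ = 150.37°  ·
  (1,2): δ = 109.50°  ·
  (1,3): δ = 65.22°  ✓
  (1,4): δ = 24.95°  ✓
  (1,5): δ = 32.75°  ✓
  (1,6): δ = 94.04°  ·
  (2,3): δ = 135.72°  ·
  (2,4): δ = 95.45°  ·
  (2,5): δ = 37.75°  ✓
  (2,6): δ = 23.54°  ✓
  (3,4): δ = 139.73°  ·
  (3,5): δ = 82.03°  ·
  (3,6): δ = 20.74°  ✓
  (4,5): δ = 122.30°  ·
  (4,6): δ = 61.01°  ✓
  (5,6): δ = 118.71°  ·
antipodal pairs: 10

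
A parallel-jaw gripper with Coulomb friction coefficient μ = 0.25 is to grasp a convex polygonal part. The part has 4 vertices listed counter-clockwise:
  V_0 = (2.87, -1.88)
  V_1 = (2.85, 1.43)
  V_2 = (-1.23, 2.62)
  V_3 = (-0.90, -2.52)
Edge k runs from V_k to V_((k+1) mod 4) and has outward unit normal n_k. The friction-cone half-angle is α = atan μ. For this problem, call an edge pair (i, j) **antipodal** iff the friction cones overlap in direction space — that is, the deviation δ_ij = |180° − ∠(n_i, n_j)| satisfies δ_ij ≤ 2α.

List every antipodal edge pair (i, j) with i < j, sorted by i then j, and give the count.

α = atan 0.25 = 14.04°;  2α = 28.07°
n_0 = (+1.0000, +0.0060)
n_1 = (+0.2800, +0.9600)
n_2 = (-0.9979, -0.0641)
n_3 = (+0.1674, -0.9859)
  (0,1): δ = 106.61°  ·
  (0,2): δ = 3.33°  ✓
  (0,3): δ = 99.29°  ·
  (1,2): δ = 70.07°  ·
  (1,3): δ = 25.89°  ✓
  (2,3): δ = 84.04°  ·
antipodal pairs: 2

count = 2; pairs: (0,2), (1,3)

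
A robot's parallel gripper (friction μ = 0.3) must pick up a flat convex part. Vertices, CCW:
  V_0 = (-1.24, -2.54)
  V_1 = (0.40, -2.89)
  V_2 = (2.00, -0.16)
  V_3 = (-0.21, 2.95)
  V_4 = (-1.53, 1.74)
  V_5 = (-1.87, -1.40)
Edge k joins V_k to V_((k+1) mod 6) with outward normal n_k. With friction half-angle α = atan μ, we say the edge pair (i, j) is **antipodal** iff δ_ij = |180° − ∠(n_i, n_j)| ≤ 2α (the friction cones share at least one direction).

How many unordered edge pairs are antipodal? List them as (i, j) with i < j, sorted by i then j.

α = atan 0.3 = 16.70°;  2α = 33.40°
n_0 = (-0.2087, -0.9780)
n_1 = (+0.8627, -0.5056)
n_2 = (+0.8151, +0.5793)
n_3 = (-0.6757, +0.7372)
n_4 = (-0.9942, +0.1077)
n_5 = (-0.8752, -0.4837)
  (0,1): δ = 108.33°  ·
  (0,2): δ = 42.55°  ·
  (0,3): δ = 54.56°  ·
  (0,4): δ = 95.87°  ·
  (0,5): δ = 130.97°  ·
  (1,2): δ = 114.23°  ·
  (1,3): δ = 17.12°  ✓
  (1,4): δ = 24.19°  ✓
  (1,5): δ = 59.30°  ·
  (2,3): δ = 82.89°  ·
  (2,4): δ = 41.58°  ·
  (2,5): δ = 6.47°  ✓
  (3,4): δ = 138.69°  ·
  (3,5): δ = 103.58°  ·
  (4,5): δ = 144.89°  ·
antipodal pairs: 3

count = 3; pairs: (1,3), (1,4), (2,5)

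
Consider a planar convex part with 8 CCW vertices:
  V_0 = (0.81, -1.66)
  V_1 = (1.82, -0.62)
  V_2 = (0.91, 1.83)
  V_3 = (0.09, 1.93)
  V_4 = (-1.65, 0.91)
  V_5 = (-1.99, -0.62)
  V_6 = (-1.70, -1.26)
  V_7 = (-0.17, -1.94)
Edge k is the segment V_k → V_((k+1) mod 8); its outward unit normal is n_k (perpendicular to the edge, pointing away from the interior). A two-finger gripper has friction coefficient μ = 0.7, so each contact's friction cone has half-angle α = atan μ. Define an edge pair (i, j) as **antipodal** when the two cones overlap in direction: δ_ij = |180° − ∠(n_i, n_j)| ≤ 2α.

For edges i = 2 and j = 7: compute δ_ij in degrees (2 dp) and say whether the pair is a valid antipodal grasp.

δ = 22.90°, valid

α = atan 0.7 = 34.99°;  2α = 69.98°
edge 2: e_2 = (-0.82, +0.10);  n_2 = (+0.1211, +0.9926)
edge 7: e_7 = (+0.98, +0.28);  n_7 = (+0.2747, -0.9615)
∠(n_2, n_7) = 157.10°
δ = |180° − 157.10°| = 22.90°
22.90° ≤ 2α = 69.98°  →  valid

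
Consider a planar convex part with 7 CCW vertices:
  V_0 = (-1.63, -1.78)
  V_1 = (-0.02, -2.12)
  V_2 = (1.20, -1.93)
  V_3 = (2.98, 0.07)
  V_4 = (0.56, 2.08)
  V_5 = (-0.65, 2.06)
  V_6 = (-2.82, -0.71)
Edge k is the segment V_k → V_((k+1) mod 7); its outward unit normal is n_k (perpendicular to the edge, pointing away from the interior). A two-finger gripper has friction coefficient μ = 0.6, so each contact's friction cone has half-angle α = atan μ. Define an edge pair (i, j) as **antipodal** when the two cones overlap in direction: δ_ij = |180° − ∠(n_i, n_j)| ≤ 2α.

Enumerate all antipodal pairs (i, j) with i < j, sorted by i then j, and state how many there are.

α = atan 0.6 = 30.96°;  2α = 61.93°
n_0 = (-0.2066, -0.9784)
n_1 = (+0.1539, -0.9881)
n_2 = (+0.7470, -0.6648)
n_3 = (+0.6389, +0.7693)
n_4 = (-0.0165, +0.9999)
n_5 = (-0.7872, +0.6167)
n_6 = (-0.6686, -0.7436)
  (0,1): δ = 159.22°  ·
  (0,2): δ = 119.74°  ·
  (0,3): δ = 27.79°  ✓
  (0,4): δ = 12.87°  ✓
  (0,5): δ = 63.85°  ·
  (0,6): δ = 149.96°  ·
  (1,2): δ = 140.52°  ·
  (1,3): δ = 48.56°  ✓
  (1,4): δ = 7.91°  ✓
  (1,5): δ = 43.07°  ✓
  (1,6): δ = 129.19°  ·
  (2,3): δ = 88.04°  ·
  (2,4): δ = 47.38°  ✓
  (2,5): δ = 3.59°  ✓
  (2,6): δ = 89.71°  ·
  (3,4): δ = 139.34°  ·
  (3,5): δ = 88.36°  ·
  (3,6): δ = 2.25°  ✓
  (4,5): δ = 129.02°  ·
  (4,6): δ = 42.91°  ✓
  (5,6): δ = 93.89°  ·
antipodal pairs: 9

count = 9; pairs: (0,3), (0,4), (1,3), (1,4), (1,5), (2,4), (2,5), (3,6), (4,6)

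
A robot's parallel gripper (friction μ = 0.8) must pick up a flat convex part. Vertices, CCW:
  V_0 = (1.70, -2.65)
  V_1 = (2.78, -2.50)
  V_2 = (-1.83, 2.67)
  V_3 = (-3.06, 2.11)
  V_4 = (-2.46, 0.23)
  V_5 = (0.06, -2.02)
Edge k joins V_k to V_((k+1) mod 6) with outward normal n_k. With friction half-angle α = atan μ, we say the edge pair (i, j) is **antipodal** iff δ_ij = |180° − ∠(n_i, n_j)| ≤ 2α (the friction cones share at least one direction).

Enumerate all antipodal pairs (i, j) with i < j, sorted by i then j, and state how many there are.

count = 7; pairs: (0,1), (0,2), (1,3), (1,4), (1,5), (2,4), (2,5)

α = atan 0.8 = 38.66°;  2α = 77.32°
n_0 = (+0.1376, -0.9905)
n_1 = (+0.7464, +0.6655)
n_2 = (-0.4144, +0.9101)
n_3 = (-0.9527, -0.3040)
n_4 = (-0.6660, -0.7459)
n_5 = (-0.3586, -0.9335)
  (0,1): δ = 56.18°  ✓
  (0,2): δ = 16.57°  ✓
  (0,3): δ = 99.79°  ·
  (0,4): δ = 130.33°  ·
  (0,5): δ = 151.08°  ·
  (1,2): δ = 107.24°  ·
  (1,3): δ = 24.02°  ✓
  (1,4): δ = 6.52°  ✓
  (1,5): δ = 27.26°  ✓
  (2,3): δ = 96.78°  ·
  (2,4): δ = 66.24°  ✓
  (2,5): δ = 45.49°  ✓
  (3,4): δ = 149.46°  ·
  (3,5): δ = 128.71°  ·
  (4,5): δ = 159.25°  ·
antipodal pairs: 7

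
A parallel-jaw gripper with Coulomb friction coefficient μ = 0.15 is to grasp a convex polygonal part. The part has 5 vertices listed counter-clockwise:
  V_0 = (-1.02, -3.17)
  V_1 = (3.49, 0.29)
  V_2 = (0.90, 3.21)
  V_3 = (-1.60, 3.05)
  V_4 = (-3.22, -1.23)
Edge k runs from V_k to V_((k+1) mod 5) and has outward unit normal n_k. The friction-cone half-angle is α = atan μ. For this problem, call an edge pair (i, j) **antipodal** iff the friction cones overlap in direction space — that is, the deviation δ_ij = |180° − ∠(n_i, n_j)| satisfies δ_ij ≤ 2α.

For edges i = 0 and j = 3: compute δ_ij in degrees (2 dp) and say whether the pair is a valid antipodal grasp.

α = atan 0.15 = 8.53°;  2α = 17.06°
edge 0: e_0 = (+4.51, +3.46);  n_0 = (+0.6087, -0.7934)
edge 3: e_3 = (-1.62, -4.28);  n_3 = (-0.9352, +0.3540)
∠(n_0, n_3) = 148.23°
δ = |180° − 148.23°| = 31.77°
31.77° > 2α = 17.06°  →  invalid

δ = 31.77°, invalid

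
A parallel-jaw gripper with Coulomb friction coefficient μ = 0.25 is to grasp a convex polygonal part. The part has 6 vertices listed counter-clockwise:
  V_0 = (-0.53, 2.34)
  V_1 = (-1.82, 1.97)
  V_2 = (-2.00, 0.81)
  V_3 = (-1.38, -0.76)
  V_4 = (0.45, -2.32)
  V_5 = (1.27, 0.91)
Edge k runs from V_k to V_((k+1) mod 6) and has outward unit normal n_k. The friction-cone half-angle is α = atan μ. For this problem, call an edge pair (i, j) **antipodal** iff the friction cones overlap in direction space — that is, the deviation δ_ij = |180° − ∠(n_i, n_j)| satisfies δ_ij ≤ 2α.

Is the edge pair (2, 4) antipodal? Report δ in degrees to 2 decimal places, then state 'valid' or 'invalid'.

α = atan 0.25 = 14.04°;  2α = 28.07°
edge 2: e_2 = (+0.62, -1.57);  n_2 = (-0.9301, -0.3673)
edge 4: e_4 = (+0.82, +3.23);  n_4 = (+0.9693, -0.2461)
∠(n_2, n_4) = 144.21°
δ = |180° − 144.21°| = 35.79°
35.79° > 2α = 28.07°  →  invalid

δ = 35.79°, invalid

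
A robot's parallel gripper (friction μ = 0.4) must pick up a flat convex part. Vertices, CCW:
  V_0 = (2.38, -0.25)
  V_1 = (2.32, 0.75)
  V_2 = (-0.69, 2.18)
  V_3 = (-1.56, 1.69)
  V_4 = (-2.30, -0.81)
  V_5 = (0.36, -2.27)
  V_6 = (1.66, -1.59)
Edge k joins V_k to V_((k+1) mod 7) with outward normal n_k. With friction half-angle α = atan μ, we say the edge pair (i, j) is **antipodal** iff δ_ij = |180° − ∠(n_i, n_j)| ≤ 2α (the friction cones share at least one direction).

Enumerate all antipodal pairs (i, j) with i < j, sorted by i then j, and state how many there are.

count = 5; pairs: (0,3), (1,4), (2,5), (2,6), (3,6)

α = atan 0.4 = 21.80°;  2α = 43.60°
n_0 = (+0.9982, +0.0599)
n_1 = (+0.4291, +0.9032)
n_2 = (-0.4907, +0.8713)
n_3 = (-0.9589, +0.2838)
n_4 = (-0.4812, -0.8766)
n_5 = (+0.4635, -0.8861)
n_6 = (+0.8809, -0.4733)
  (0,1): δ = 118.85°  ·
  (0,2): δ = 64.04°  ·
  (0,3): δ = 19.92°  ✓
  (0,4): δ = 57.81°  ·
  (0,5): δ = 114.18°  ·
  (0,6): δ = 148.32°  ·
  (1,2): δ = 125.20°  ·
  (1,3): δ = 81.08°  ·
  (1,4): δ = 3.35°  ✓
  (1,5): δ = 53.02°  ·
  (1,6): δ = 87.16°  ·
  (2,3): δ = 135.88°  ·
  (2,4): δ = 58.15°  ·
  (2,5): δ = 1.78°  ✓
  (2,6): δ = 32.36°  ✓
  (3,4): δ = 102.27°  ·
  (3,5): δ = 45.90°  ·
  (3,6): δ = 11.76°  ✓
  (4,5): δ = 123.63°  ·
  (4,6): δ = 89.49°  ·
  (5,6): δ = 145.86°  ·
antipodal pairs: 5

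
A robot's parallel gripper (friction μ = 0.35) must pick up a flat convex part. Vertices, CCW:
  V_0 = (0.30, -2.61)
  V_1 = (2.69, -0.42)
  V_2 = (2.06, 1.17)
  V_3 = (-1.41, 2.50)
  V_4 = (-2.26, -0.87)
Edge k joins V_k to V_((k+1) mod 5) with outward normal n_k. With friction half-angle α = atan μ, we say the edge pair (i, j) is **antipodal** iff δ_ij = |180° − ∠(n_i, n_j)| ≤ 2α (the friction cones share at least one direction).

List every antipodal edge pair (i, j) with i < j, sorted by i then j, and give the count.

count = 4; pairs: (0,3), (1,3), (1,4), (2,4)

α = atan 0.35 = 19.29°;  2α = 38.58°
n_0 = (+0.6756, -0.7373)
n_1 = (+0.9297, +0.3684)
n_2 = (+0.3579, +0.9338)
n_3 = (-0.9696, +0.2446)
n_4 = (-0.5621, -0.8270)
  (0,1): δ = 110.88°  ·
  (0,2): δ = 63.47°  ·
  (0,3): δ = 33.34°  ✓
  (0,4): δ = 103.30°  ·
  (1,2): δ = 132.59°  ·
  (1,3): δ = 35.77°  ✓
  (1,4): δ = 34.18°  ✓
  (2,3): δ = 83.19°  ·
  (2,4): δ = 13.23°  ✓
  (3,4): δ = 110.05°  ·
antipodal pairs: 4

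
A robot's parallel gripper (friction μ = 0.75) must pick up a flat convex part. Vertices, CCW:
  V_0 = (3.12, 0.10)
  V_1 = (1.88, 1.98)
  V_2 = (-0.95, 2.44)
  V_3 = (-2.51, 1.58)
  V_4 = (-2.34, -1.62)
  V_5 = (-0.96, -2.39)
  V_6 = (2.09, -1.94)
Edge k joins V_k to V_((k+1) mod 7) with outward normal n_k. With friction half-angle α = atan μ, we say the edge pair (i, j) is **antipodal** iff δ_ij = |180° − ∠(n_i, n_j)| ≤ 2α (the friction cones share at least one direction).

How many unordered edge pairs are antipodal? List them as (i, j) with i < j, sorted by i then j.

count = 10; pairs: (0,3), (0,4), (0,5), (1,4), (1,5), (1,6), (2,4), (2,5), (2,6), (3,6)

α = atan 0.75 = 36.87°;  2α = 73.74°
n_0 = (+0.8348, +0.5506)
n_1 = (+0.1604, +0.9870)
n_2 = (-0.4828, +0.8757)
n_3 = (-0.9986, -0.0531)
n_4 = (-0.4873, -0.8733)
n_5 = (+0.1460, -0.9893)
n_6 = (+0.8927, -0.4507)
  (0,1): δ = 132.64°  ·
  (0,2): δ = 94.54°  ·
  (0,3): δ = 30.37°  ✓
  (0,4): δ = 27.43°  ✓
  (0,5): δ = 64.99°  ✓
  (0,6): δ = 119.80°  ·
  (1,2): δ = 141.90°  ·
  (1,3): δ = 77.73°  ·
  (1,4): δ = 19.93°  ✓
  (1,5): δ = 17.63°  ✓
  (1,6): δ = 72.44°  ✓
  (2,3): δ = 115.83°  ·
  (2,4): δ = 58.03°  ✓
  (2,5): δ = 20.47°  ✓
  (2,6): δ = 34.34°  ✓
  (3,4): δ = 122.20°  ·
  (3,5): δ = 84.65°  ·
  (3,6): δ = 29.83°  ✓
  (4,5): δ = 142.45°  ·
  (4,6): δ = 87.63°  ·
  (5,6): δ = 125.18°  ·
antipodal pairs: 10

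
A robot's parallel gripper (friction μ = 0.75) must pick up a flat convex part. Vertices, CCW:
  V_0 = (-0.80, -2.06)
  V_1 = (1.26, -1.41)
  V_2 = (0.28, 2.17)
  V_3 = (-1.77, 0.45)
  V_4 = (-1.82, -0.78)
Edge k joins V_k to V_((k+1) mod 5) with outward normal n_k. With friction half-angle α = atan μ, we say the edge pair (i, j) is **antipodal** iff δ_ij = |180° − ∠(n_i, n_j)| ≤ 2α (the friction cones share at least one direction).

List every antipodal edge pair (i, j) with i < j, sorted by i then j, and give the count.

count = 5; pairs: (0,2), (0,3), (1,2), (1,3), (1,4)

α = atan 0.75 = 36.87°;  2α = 73.74°
n_0 = (+0.3009, -0.9537)
n_1 = (+0.9645, +0.2640)
n_2 = (-0.6428, +0.7661)
n_3 = (-0.9992, +0.0406)
n_4 = (-0.7821, -0.6232)
  (0,1): δ = 92.20°  ·
  (0,2): δ = 22.49°  ✓
  (0,3): δ = 70.16°  ✓
  (0,4): δ = 111.04°  ·
  (1,2): δ = 65.31°  ✓
  (1,3): δ = 17.64°  ✓
  (1,4): δ = 23.24°  ✓
  (2,3): δ = 132.33°  ·
  (2,4): δ = 91.45°  ·
  (3,4): δ = 139.12°  ·
antipodal pairs: 5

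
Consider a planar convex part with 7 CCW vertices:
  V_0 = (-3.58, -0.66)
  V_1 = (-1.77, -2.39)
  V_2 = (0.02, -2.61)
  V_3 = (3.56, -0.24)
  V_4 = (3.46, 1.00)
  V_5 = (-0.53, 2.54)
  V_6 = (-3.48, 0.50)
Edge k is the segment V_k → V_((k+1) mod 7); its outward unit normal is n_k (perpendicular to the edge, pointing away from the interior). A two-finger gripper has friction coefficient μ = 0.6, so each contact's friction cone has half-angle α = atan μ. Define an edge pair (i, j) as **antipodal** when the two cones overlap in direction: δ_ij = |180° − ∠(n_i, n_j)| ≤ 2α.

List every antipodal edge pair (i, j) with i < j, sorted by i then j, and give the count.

count = 9; pairs: (0,3), (0,4), (1,4), (1,5), (2,4), (2,5), (2,6), (3,5), (3,6)

α = atan 0.6 = 30.96°;  2α = 61.93°
n_0 = (-0.6910, -0.7229)
n_1 = (-0.1220, -0.9925)
n_2 = (+0.5563, -0.8310)
n_3 = (+0.9968, +0.0804)
n_4 = (+0.3601, +0.9329)
n_5 = (-0.5688, +0.8225)
n_6 = (-0.9963, +0.0859)
  (0,1): δ = 143.30°  ·
  (0,2): δ = 102.49°  ·
  (0,3): δ = 41.68°  ✓
  (0,4): δ = 22.60°  ✓
  (0,5): δ = 78.37°  ·
  (0,6): δ = 128.78°  ·
  (1,2): δ = 139.19°  ·
  (1,3): δ = 78.38°  ·
  (1,4): δ = 14.10°  ✓
  (1,5): δ = 41.67°  ✓
  (1,6): δ = 92.08°  ·
  (2,3): δ = 119.19°  ·
  (2,4): δ = 54.91°  ✓
  (2,5): δ = 0.86°  ✓
  (2,6): δ = 51.27°  ✓
  (3,4): δ = 115.72°  ·
  (3,5): δ = 59.95°  ✓
  (3,6): δ = 9.54°  ✓
  (4,5): δ = 124.23°  ·
  (4,6): δ = 73.82°  ·
  (5,6): δ = 129.59°  ·
antipodal pairs: 9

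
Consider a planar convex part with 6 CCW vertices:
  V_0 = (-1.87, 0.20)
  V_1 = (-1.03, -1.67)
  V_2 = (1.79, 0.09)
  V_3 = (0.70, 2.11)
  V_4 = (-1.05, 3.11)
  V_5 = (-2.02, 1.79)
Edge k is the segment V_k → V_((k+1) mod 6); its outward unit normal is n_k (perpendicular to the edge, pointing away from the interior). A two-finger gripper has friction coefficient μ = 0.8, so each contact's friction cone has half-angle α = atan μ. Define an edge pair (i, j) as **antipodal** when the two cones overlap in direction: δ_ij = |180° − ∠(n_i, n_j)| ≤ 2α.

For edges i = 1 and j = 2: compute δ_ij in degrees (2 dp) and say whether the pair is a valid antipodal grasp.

δ = 93.62°, invalid

α = atan 0.8 = 38.66°;  2α = 77.32°
edge 1: e_1 = (+2.82, +1.76);  n_1 = (+0.5295, -0.8483)
edge 2: e_2 = (-1.09, +2.02);  n_2 = (+0.8801, +0.4749)
∠(n_1, n_2) = 86.38°
δ = |180° − 86.38°| = 93.62°
93.62° > 2α = 77.32°  →  invalid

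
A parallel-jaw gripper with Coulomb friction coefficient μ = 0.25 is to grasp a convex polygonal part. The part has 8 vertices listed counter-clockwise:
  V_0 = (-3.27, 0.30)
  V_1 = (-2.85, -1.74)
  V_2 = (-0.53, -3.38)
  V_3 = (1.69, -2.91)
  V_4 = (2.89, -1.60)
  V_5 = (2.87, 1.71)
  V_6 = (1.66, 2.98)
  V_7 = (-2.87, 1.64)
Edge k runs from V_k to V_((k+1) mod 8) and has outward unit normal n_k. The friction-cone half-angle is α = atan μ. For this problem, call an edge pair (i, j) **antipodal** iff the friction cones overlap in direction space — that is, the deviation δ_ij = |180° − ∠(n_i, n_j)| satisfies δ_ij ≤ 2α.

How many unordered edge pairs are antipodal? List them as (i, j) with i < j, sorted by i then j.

α = atan 0.25 = 14.04°;  2α = 28.07°
n_0 = (-0.9795, -0.2017)
n_1 = (-0.5772, -0.8166)
n_2 = (+0.2071, -0.9783)
n_3 = (+0.7374, -0.6755)
n_4 = (+1.0000, +0.0060)
n_5 = (+0.7240, +0.6898)
n_6 = (-0.2837, +0.9589)
n_7 = (-0.9582, +0.2860)
  (0,1): δ = 136.89°  ·
  (0,2): δ = 89.68°  ·
  (0,3): δ = 54.12°  ·
  (0,4): δ = 11.29°  ✓
  (0,5): δ = 31.98°  ·
  (0,6): δ = 94.84°  ·
  (0,7): δ = 151.75°  ·
  (1,2): δ = 132.79°  ·
  (1,3): δ = 97.23°  ·
  (1,4): δ = 54.40°  ·
  (1,5): δ = 11.13°  ✓
  (1,6): δ = 51.73°  ·
  (1,7): δ = 108.64°  ·
  (2,3): δ = 144.44°  ·
  (2,4): δ = 101.61°  ·
  (2,5): δ = 58.34°  ·
  (2,6): δ = 4.52°  ✓
  (2,7): δ = 61.43°  ·
  (3,4): δ = 137.16°  ·
  (3,5): δ = 93.90°  ·
  (3,6): δ = 31.03°  ·
  (3,7): δ = 25.87°  ✓
  (4,5): δ = 136.73°  ·
  (4,6): δ = 73.87°  ·
  (4,7): δ = 16.97°  ✓
  (5,6): δ = 117.14°  ·
  (5,7): δ = 60.23°  ·
  (6,7): δ = 123.10°  ·
antipodal pairs: 5

count = 5; pairs: (0,4), (1,5), (2,6), (3,7), (4,7)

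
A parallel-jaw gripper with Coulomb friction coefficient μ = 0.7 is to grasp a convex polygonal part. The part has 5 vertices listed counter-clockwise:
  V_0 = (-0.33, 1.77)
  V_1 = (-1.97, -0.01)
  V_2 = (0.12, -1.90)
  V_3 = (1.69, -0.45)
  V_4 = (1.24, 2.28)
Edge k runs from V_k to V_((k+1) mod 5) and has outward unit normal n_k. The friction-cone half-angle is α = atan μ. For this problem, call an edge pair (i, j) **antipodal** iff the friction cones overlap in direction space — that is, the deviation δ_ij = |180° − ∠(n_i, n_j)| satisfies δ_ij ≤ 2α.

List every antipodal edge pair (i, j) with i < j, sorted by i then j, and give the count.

α = atan 0.7 = 34.99°;  2α = 69.98°
n_0 = (-0.7354, +0.6776)
n_1 = (-0.6707, -0.7417)
n_2 = (+0.6785, -0.7346)
n_3 = (+0.9867, +0.1626)
n_4 = (-0.3089, +0.9511)
  (0,1): δ = 89.47°  ·
  (0,2): δ = 4.62°  ✓
  (0,3): δ = 52.02°  ✓
  (0,4): δ = 150.65°  ·
  (1,2): δ = 95.15°  ·
  (1,3): δ = 38.52°  ✓
  (1,4): δ = 60.12°  ✓
  (2,3): δ = 123.36°  ·
  (2,4): δ = 24.73°  ✓
  (3,4): δ = 81.36°  ·
antipodal pairs: 5

count = 5; pairs: (0,2), (0,3), (1,3), (1,4), (2,4)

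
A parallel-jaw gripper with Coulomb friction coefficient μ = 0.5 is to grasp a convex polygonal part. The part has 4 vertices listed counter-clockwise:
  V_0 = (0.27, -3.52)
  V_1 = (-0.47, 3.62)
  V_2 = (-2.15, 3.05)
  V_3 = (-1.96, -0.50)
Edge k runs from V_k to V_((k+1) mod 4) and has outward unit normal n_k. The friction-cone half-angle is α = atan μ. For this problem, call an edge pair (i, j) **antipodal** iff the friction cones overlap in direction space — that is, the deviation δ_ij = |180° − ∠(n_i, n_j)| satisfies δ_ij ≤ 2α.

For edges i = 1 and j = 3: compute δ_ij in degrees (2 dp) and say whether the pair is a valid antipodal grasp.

α = atan 0.5 = 26.57°;  2α = 53.13°
edge 1: e_1 = (-1.68, -0.57);  n_1 = (-0.3213, +0.9470)
edge 3: e_3 = (+2.23, -3.02);  n_3 = (-0.8045, -0.5940)
∠(n_1, n_3) = 107.70°
δ = |180° − 107.70°| = 72.30°
72.30° > 2α = 53.13°  →  invalid

δ = 72.30°, invalid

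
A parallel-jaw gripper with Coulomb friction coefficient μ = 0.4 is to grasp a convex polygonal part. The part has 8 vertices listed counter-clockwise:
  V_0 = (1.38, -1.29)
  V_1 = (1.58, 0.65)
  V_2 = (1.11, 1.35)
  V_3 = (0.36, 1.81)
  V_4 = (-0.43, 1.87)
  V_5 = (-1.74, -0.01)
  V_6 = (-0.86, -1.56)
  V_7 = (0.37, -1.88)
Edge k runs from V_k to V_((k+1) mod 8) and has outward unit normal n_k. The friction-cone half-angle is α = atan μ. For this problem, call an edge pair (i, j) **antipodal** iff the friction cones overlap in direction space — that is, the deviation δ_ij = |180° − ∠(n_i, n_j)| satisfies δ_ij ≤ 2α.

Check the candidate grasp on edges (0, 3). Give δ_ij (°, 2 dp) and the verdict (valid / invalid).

δ = 88.46°, invalid

α = atan 0.4 = 21.80°;  2α = 43.60°
edge 0: e_0 = (+0.20, +1.94);  n_0 = (+0.9947, -0.1025)
edge 3: e_3 = (-0.79, +0.06);  n_3 = (+0.0757, +0.9971)
∠(n_0, n_3) = 91.54°
δ = |180° − 91.54°| = 88.46°
88.46° > 2α = 43.60°  →  invalid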